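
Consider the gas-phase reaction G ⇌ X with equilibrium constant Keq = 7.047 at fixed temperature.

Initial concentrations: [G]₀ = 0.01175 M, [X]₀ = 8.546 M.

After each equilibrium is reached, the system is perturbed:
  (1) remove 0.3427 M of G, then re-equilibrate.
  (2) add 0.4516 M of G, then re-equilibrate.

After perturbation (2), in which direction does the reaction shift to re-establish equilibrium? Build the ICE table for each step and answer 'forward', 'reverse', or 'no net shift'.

Direction: forward

Q₀ = 727.3 vs Keq = 7.047 ⇒ Q>K, reverse
Step 1:
                    G           X
  Initial     0.01175       8.546
  Change        1.052      -1.052
  Equil         1.063       7.494
  solve Keq expr → x = -1.052; check Q = 7.047
Then remove 0.3427 M of G.
Step 2:
                    G           X
  Initial      0.7208       7.494
  Change       0.3001     -0.3001
  Equil         1.021       7.194
  solve Keq expr → x = -0.3001; check Q = 7.047
Then add 0.4516 M of G.
Step 3:
                    G           X
  Initial       1.472       7.194
  Change      -0.3955      0.3955
  Equil         1.077        7.59
  solve Keq expr → x = 0.3955; check Q = 7.047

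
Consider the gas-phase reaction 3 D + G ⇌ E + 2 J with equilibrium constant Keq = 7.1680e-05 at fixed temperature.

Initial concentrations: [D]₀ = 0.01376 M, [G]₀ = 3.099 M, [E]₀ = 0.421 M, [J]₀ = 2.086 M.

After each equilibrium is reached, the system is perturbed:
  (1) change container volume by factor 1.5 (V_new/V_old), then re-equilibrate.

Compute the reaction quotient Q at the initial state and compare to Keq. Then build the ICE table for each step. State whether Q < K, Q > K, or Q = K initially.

Q₀ = 2.2690e+05 vs Keq = 7.1680e-05 ⇒ Q>K, reverse
Step 1:
                  D         G         E         J
  Initial   0.01376     3.099     0.421     2.086
  Change      1.262    0.4207   -0.4207   -0.8413
  Equil       1.276      3.52 3.3813e-04     1.245
  solve Keq expr → x = -0.4207; check Q = 7.1680e-05
Then change container volume by factor 1.5 (V_new/V_old).
Step 2:
                  D         G         E         J
  Initial    0.8505     2.346 2.2542e-04    0.8298
  Change  2.2488e-04 7.4961e-05 -7.4961e-05 -1.4992e-04
  Equil      0.8507     2.347 1.5046e-04    0.8296
  solve Keq expr → x = -7.4961e-05; check Q = 7.1680e-05

Q₀ = 2.2690e+05; Q > K (proceeds reverse)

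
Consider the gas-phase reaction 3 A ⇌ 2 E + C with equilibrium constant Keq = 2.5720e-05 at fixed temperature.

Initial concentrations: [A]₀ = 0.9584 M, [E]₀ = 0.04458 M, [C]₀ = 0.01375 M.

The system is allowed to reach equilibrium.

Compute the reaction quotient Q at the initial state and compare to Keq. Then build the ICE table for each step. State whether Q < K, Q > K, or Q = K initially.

Q₀ = 3.1041e-05 vs Keq = 2.5720e-05 ⇒ Q>K, reverse
Step 1:
                  A         E         C
  init       0.9584   0.04458   0.01375
  Δ        0.003187 -0.002125 -0.001062
  eq         0.9616   0.04246   0.01269
  solve Keq expr → x = -0.001062; check Q = 2.5720e-05

Q₀ = 3.1041e-05; Q > K (proceeds reverse)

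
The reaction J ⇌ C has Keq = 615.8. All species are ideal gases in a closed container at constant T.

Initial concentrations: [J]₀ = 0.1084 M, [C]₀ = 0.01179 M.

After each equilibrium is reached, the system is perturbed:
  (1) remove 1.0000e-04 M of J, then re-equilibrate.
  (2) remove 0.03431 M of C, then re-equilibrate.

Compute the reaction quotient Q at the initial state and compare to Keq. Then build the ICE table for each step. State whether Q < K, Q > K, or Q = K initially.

Q₀ = 0.1088; Q < K (proceeds forward)

Q₀ = 0.1088 vs Keq = 615.8 ⇒ Q<K, forward
Step 1:
                    J           C
  I            0.1084     0.01179
  C           -0.1082      0.1082
  E        1.9486e-04        0.12
  solve Keq expr → x = 0.1082; check Q = 615.8
Then remove 1.0000e-04 M of J.
Step 2:
                    J           C
  I        9.4861e-05        0.12
  C        9.9838e-05 -9.9838e-05
  E        1.9470e-04      0.1199
  solve Keq expr → x = -9.9838e-05; check Q = 615.8
Then remove 0.03431 M of C.
Step 3:
                    J           C
  I        1.9470e-04     0.08559
  C       -5.5626e-05  5.5626e-05
  E        1.3907e-04     0.08564
  solve Keq expr → x = 5.5626e-05; check Q = 615.8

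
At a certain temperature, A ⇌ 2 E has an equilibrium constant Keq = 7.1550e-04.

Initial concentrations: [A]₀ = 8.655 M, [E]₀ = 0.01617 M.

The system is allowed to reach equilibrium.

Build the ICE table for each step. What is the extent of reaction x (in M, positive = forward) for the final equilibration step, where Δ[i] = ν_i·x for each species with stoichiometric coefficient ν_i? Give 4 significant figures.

x = 0.03119 M

Q₀ = 3.0210e-05 vs Keq = 7.1550e-04 ⇒ Q<K, forward
Step 1:
                   A          E
  init         8.655    0.01617
  Δ         -0.03119    0.06238
  eq           8.624    0.07855
  solve Keq expr → x = 0.03119; check Q = 7.1550e-04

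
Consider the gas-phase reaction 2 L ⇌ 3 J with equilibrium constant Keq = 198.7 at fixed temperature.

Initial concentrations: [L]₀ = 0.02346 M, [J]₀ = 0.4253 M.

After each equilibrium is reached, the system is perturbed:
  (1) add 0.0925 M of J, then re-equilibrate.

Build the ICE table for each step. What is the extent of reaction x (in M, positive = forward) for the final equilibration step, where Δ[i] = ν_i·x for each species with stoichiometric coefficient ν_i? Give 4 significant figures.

x = -0.003047 M

Q₀ = 139.8 vs Keq = 198.7 ⇒ Q<K, forward
Step 1:
                   L          J
  I          0.02346     0.4253
  C        -0.003426   0.005139
  E          0.02003     0.4304
  solve Keq expr → x = 0.001713; check Q = 198.7
Then add 0.0925 M of J.
Step 2:
                   L          J
  I          0.02003     0.5229
  C         0.006093   -0.00914
  E          0.02613     0.5138
  solve Keq expr → x = -0.003047; check Q = 198.7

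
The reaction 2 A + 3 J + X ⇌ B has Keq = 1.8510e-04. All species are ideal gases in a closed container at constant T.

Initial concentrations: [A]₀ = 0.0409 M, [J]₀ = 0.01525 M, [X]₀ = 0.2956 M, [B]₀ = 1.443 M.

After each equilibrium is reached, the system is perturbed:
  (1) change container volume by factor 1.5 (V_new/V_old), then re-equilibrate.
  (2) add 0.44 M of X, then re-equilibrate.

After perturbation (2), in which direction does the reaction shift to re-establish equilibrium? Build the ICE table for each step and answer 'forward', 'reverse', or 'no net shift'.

Direction: forward

Q₀ = 8.2282e+08 vs Keq = 1.8510e-04 ⇒ Q>K, reverse
Step 1:
                  A         J         X         B
  init       0.0409   0.01525    0.2956     1.443
  Δ           2.625     3.937     1.312    -1.312
  eq          2.666     3.952     1.608    0.1306
  solve Keq expr → x = -1.312; check Q = 1.8510e-04
Then change container volume by factor 1.5 (V_new/V_old).
Step 2:
                  A         J         X         B
  init        1.777     2.635     1.072   0.08706
  Δ          0.1385    0.2078   0.06925  -0.06925
  eq          1.916     2.843     1.141   0.01781
  solve Keq expr → x = -0.06925; check Q = 1.8510e-04
Then add 0.44 M of X.
Step 3:
                  A         J         X         B
  init        1.916     2.843     1.581   0.01781
  Δ        -0.01201  -0.01802 -0.006006  0.006006
  eq          1.904     2.825     1.575   0.02382
  solve Keq expr → x = 0.006006; check Q = 1.8510e-04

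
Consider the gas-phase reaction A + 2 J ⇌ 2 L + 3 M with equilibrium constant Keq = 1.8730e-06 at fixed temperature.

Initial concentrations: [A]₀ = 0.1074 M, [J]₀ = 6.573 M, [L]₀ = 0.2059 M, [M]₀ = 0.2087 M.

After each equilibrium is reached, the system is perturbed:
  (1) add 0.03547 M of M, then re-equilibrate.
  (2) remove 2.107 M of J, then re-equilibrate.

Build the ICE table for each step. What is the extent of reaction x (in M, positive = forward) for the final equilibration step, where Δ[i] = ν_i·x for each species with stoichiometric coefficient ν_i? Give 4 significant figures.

x = -0.005365 M

Q₀ = 8.3052e-05 vs Keq = 1.8730e-06 ⇒ Q>K, reverse
Step 1:
                   A          J          L          M
  init        0.1074      6.573     0.2059     0.2087
  Δ          0.03928    0.07857   -0.07857    -0.1179
  eq          0.1467      6.652     0.1273    0.09085
  solve Keq expr → x = -0.03928; check Q = 1.8730e-06
Then add 0.03547 M of M.
Step 2:
                   A          J          L          M
  init        0.1467      6.652     0.1273     0.1263
  Δ          0.00823    0.01646   -0.01646   -0.02469
  eq          0.1549      6.668     0.1109     0.1016
  solve Keq expr → x = -0.00823; check Q = 1.8730e-06
Then remove 2.107 M of J.
Step 3:
                   A          J          L          M
  init        0.1549      4.561     0.1109     0.1016
  Δ         0.005365    0.01073   -0.01073   -0.01609
  eq          0.1603      4.572     0.1001    0.08553
  solve Keq expr → x = -0.005365; check Q = 1.8730e-06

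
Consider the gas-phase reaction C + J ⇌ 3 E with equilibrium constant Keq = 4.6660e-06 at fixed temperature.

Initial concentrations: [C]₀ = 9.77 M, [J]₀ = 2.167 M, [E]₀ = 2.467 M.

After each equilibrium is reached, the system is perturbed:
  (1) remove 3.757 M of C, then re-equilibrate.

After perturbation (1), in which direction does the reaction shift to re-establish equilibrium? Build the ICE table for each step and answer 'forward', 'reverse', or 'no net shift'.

Direction: reverse

Q₀ = 0.7092 vs Keq = 4.6660e-06 ⇒ Q>K, reverse
Step 1:
                   C          J          E
  I             9.77      2.167      2.467
  C           0.8048     0.8048     -2.414
  E            10.57      2.972    0.05273
  solve Keq expr → x = -0.8048; check Q = 4.6660e-06
Then remove 3.757 M of C.
Step 2:
                   C          J          E
  I            6.818      2.972    0.05273
  C         0.002387   0.002387   -0.00716
  E             6.82      2.974    0.04557
  solve Keq expr → x = -0.002387; check Q = 4.6660e-06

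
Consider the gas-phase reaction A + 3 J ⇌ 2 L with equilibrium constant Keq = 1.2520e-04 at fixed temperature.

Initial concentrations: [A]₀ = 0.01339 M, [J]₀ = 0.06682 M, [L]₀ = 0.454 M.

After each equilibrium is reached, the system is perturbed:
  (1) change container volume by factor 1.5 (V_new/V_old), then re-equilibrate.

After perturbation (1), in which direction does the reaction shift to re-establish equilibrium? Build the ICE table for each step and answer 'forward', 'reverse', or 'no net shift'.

Direction: reverse

Q₀ = 5.1595e+04 vs Keq = 1.2520e-04 ⇒ Q>K, reverse
Step 1:
                   A          J          L
  I          0.01339    0.06682      0.454
  C           0.2253     0.6758    -0.4505
  E           0.2386     0.7426   0.003498
  solve Keq expr → x = -0.2253; check Q = 1.2520e-04
Then change container volume by factor 1.5 (V_new/V_old).
Step 2:
                   A          J          L
  I           0.1591      0.495   0.002332
  C       3.8497e-04   0.001155 -7.6994e-04
  E           0.1595     0.4962   0.001562
  solve Keq expr → x = -3.8497e-04; check Q = 1.2520e-04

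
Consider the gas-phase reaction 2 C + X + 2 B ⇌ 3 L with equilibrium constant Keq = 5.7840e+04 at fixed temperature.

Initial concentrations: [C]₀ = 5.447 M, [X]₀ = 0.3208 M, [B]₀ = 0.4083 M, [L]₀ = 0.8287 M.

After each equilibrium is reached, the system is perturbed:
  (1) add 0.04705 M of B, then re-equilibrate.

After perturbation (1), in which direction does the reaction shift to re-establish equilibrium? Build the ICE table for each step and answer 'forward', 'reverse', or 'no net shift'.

Direction: forward

Q₀ = 0.3587 vs Keq = 5.7840e+04 ⇒ Q<K, forward
Step 1:
                   C          X          B          L
  init         5.447     0.3208     0.4083     0.8287
  Δ          -0.4042    -0.2021    -0.4042     0.6063
  eq           5.043     0.1187   0.004114      1.435
  solve Keq expr → x = 0.2021; check Q = 5.7840e+04
Then add 0.04705 M of B.
Step 2:
                   C          X          B          L
  init         5.043     0.1187    0.05116      1.435
  Δ          -0.0462    -0.0231    -0.0462     0.0693
  eq           4.997    0.09561   0.004965      1.504
  solve Keq expr → x = 0.0231; check Q = 5.7840e+04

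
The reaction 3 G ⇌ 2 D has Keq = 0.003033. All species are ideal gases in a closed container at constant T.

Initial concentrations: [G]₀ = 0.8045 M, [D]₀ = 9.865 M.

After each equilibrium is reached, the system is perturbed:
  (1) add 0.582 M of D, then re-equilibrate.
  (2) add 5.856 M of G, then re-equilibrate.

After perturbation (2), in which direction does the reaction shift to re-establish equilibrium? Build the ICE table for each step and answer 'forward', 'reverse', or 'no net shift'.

Direction: forward

Q₀ = 186.9 vs Keq = 0.003033 ⇒ Q>K, reverse
Step 1:
                    G           D
  Initial      0.8045       9.865
  Change        11.31      -7.542
  Equil         12.12       2.323
  solve Keq expr → x = -3.771; check Q = 0.003033
Then add 0.582 M of D.
Step 2:
                    G           D
  Initial       12.12       2.905
  Change       0.6076     -0.4051
  Equil         12.73         2.5
  solve Keq expr → x = -0.2025; check Q = 0.003033
Then add 5.856 M of G.
Step 3:
                    G           D
  Initial       18.58         2.5
  Change       -1.886       1.257
  Equil          16.7       3.757
  solve Keq expr → x = 0.6285; check Q = 0.003033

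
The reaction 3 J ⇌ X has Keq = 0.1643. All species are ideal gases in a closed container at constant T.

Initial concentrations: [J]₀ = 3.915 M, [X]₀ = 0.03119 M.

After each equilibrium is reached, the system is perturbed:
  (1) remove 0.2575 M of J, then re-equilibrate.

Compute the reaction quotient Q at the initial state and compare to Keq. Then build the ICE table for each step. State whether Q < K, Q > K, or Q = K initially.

Q₀ = 5.1978e-04 vs Keq = 0.1643 ⇒ Q<K, forward
Step 1:
                  J         X
  Initial     3.915   0.03119
  Change     -2.237    0.7456
  Equil       1.678    0.7767
  solve Keq expr → x = 0.7456; check Q = 0.1643
Then remove 0.2575 M of J.
Step 2:
                  J         X
  Initial     1.421    0.7767
  Change     0.2064   -0.0688
  Equil       1.627    0.7079
  solve Keq expr → x = -0.0688; check Q = 0.1643

Q₀ = 5.1978e-04; Q < K (proceeds forward)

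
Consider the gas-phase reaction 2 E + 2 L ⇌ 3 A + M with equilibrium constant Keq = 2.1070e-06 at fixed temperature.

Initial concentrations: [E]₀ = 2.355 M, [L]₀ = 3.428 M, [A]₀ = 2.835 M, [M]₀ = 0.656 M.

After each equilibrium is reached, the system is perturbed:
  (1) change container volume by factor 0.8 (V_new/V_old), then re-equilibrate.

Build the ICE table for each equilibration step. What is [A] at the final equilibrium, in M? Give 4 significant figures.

Q₀ = 0.2294 vs Keq = 2.1070e-06 ⇒ Q>K, reverse
Step 1:
                  E         L         A         M
  Initial     2.355     3.428     2.835     0.656
  Change       1.31      1.31    -1.965    -0.655
  Equil       3.665     4.738    0.8699 9.6523e-04
  solve Keq expr → x = -0.655; check Q = 2.1070e-06
Then change container volume by factor 0.8 (V_new/V_old).
Step 2:
                  E         L         A         M
  Initial     4.581     5.923     1.087  0.001207
  Change          0         0         0         0
  Equil       4.581     5.923     1.087  0.001207
  solve Keq expr → x = 0; check Q = 2.1070e-06

[A]_eq = 1.087 M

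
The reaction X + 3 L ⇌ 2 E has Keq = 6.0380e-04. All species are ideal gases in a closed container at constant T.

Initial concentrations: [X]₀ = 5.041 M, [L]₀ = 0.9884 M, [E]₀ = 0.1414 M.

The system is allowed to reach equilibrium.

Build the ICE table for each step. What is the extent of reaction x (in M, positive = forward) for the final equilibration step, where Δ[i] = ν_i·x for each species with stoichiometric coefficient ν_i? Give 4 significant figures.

Q₀ = 0.004108 vs Keq = 6.0380e-04 ⇒ Q>K, reverse
Step 1:
                    X           L           E
  I             5.041      0.9884      0.1414
  C           0.03857      0.1157    -0.07715
  E              5.08       1.104     0.06425
  solve Keq expr → x = -0.03857; check Q = 6.0380e-04

x = -0.03857 M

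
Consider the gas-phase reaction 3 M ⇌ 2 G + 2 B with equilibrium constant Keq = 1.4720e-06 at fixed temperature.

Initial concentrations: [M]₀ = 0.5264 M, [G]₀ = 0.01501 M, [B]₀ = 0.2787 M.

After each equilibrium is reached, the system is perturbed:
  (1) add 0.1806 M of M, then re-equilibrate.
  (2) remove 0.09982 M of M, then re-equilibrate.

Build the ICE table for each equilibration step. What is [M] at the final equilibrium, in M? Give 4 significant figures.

[M]_eq = 0.6263 M

Q₀ = 1.1997e-04 vs Keq = 1.4720e-06 ⇒ Q>K, reverse
Step 1:
                  M         G         B
  Initial    0.5264   0.01501    0.2787
  Change    0.01975  -0.01317  -0.01317
  Equil      0.5461  0.001844    0.2655
  solve Keq expr → x = -0.006583; check Q = 1.4720e-06
Then add 0.1806 M of M.
Step 2:
                  M         G         B
  Initial    0.7267  0.001844    0.2655
  Change  -0.001452 9.6791e-04 9.6791e-04
  Equil      0.7253  0.002812    0.2665
  solve Keq expr → x = 4.8396e-04; check Q = 1.4720e-06
Then remove 0.09982 M of M.
Step 3:
                  M         G         B
  Initial    0.6255  0.002812    0.2665
  Change  8.2639e-04 -5.5093e-04 -5.5093e-04
  Equil      0.6263  0.002261     0.266
  solve Keq expr → x = -2.7546e-04; check Q = 1.4720e-06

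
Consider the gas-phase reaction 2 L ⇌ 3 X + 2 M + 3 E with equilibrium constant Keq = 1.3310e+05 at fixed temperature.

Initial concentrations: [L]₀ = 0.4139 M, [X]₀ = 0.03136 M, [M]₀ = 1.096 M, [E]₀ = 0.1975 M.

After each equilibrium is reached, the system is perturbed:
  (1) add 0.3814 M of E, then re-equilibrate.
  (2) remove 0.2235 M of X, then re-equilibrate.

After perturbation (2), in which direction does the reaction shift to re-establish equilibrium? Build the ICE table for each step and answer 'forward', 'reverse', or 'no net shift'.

Direction: forward

Q₀ = 1.6659e-06 vs Keq = 1.3310e+05 ⇒ Q<K, forward
Step 1:
                    L           X           M           E
  Initial      0.4139     0.03136       1.096      0.1975
  Change      -0.4123      0.6185      0.4123      0.6185
  Equil      0.001596      0.6498       1.508       0.816
  solve Keq expr → x = 0.2062; check Q = 1.3310e+05
Then add 0.3814 M of E.
Step 2:
                    L           X           M           E
  Initial    0.001596      0.6498       1.508       1.197
  Change      0.00122   -0.001831    -0.00122   -0.001831
  Equil      0.002817       0.648       1.507       1.196
  solve Keq expr → x = -6.1023e-04; check Q = 1.3310e+05
Then remove 0.2235 M of X.
Step 3:
                    L           X           M           E
  Initial    0.002817      0.4245       1.507       1.196
  Change    -0.001308    0.001962    0.001308    0.001962
  Equil      0.001509      0.4264       1.508       1.197
  solve Keq expr → x = 6.5393e-04; check Q = 1.3310e+05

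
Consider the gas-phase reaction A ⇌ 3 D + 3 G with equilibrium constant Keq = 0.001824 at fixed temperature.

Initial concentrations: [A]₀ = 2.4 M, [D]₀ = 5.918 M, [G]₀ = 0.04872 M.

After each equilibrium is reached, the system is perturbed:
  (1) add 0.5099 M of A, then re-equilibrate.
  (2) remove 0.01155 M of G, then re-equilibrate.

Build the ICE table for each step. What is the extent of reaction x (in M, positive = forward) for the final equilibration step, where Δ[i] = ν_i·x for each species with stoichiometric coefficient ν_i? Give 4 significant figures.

Q₀ = 0.009987 vs Keq = 0.001824 ⇒ Q>K, reverse
Step 1:
                    A           D           G
  init            2.4       5.918     0.04872
  Δ          0.006984    -0.02095    -0.02095
  eq            2.407       5.897     0.02777
  solve Keq expr → x = -0.006984; check Q = 0.001824
Then add 0.5099 M of A.
Step 2:
                    A           D           G
  init          2.917       5.897     0.02777
  Δ       -6.0846e-04    0.001825    0.001825
  eq            2.916       5.899     0.02959
  solve Keq expr → x = 6.0846e-04; check Q = 0.001824
Then remove 0.01155 M of G.
Step 3:
                    A           D           G
  init          2.916       5.899     0.01804
  Δ         -0.003827     0.01148     0.01148
  eq            2.912        5.91     0.02952
  solve Keq expr → x = 0.003827; check Q = 0.001824

x = 0.003827 M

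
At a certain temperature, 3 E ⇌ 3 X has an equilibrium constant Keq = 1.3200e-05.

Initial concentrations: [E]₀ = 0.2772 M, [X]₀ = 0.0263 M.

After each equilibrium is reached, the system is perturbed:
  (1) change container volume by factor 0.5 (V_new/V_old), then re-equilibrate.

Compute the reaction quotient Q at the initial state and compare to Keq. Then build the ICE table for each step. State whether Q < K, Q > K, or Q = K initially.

Q₀ = 8.5406e-04; Q > K (proceeds reverse)

Q₀ = 8.5406e-04 vs Keq = 1.3200e-05 ⇒ Q>K, reverse
Step 1:
                   E          X
  init        0.2772     0.0263
  Δ          0.01929   -0.01929
  eq          0.2965   0.007007
  solve Keq expr → x = -0.006431; check Q = 1.3200e-05
Then change container volume by factor 0.5 (V_new/V_old).
Step 2:
                   E          X
  init         0.593    0.01401
  Δ                0          0
  eq           0.593    0.01401
  solve Keq expr → x = 0; check Q = 1.3200e-05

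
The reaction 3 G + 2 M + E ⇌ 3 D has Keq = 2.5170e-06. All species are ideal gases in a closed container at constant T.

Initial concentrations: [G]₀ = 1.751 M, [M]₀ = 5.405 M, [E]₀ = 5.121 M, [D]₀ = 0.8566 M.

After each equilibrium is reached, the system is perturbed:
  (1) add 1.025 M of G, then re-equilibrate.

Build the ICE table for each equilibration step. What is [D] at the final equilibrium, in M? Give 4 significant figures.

[D]_eq = 0.2587 M

Q₀ = 7.8258e-04 vs Keq = 2.5170e-06 ⇒ Q>K, reverse
Step 1:
                   G          M          E          D
  Initial      1.751      5.405      5.121     0.8566
  Change      0.6697     0.4464     0.2232    -0.6697
  Equil        2.421      5.851      5.344     0.1869
  solve Keq expr → x = -0.2232; check Q = 2.5170e-06
Then add 1.025 M of G.
Step 2:
                   G          M          E          D
  Initial      3.446      5.851      5.344     0.1869
  Change     -0.0718   -0.04787   -0.02393     0.0718
  Equil        3.374      5.804       5.32     0.2587
  solve Keq expr → x = 0.02393; check Q = 2.5170e-06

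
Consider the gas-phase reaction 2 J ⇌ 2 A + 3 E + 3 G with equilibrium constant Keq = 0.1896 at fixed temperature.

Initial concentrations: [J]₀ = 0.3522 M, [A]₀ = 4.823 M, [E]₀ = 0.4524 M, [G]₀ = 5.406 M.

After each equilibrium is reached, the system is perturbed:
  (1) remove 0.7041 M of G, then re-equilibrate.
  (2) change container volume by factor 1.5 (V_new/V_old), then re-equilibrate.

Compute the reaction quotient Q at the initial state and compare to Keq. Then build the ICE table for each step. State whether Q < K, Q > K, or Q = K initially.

Q₀ = 2743; Q > K (proceeds reverse)

Q₀ = 2743 vs Keq = 0.1896 ⇒ Q>K, reverse
Step 1:
                  J         A         E         G
  I          0.3522     4.823    0.4524     5.406
  C          0.2809   -0.2809   -0.4214   -0.4214
  E          0.6331     4.542   0.03098     4.985
  solve Keq expr → x = -0.1405; check Q = 0.1896
Then remove 0.7041 M of G.
Step 2:
                  J         A         E         G
  I          0.6331     4.542   0.03098      4.28
  C       -0.003276  0.003276  0.004914  0.004914
  E          0.6299     4.545    0.0359     4.285
  solve Keq expr → x = 0.001638; check Q = 0.1896
Then change container volume by factor 1.5 (V_new/V_old).
Step 3:
                  J         A         E         G
  I          0.4199      3.03   0.02393     2.857
  C        -0.01841   0.01841   0.02762   0.02762
  E          0.4015     3.049   0.05155     2.885
  solve Keq expr → x = 0.009207; check Q = 0.1896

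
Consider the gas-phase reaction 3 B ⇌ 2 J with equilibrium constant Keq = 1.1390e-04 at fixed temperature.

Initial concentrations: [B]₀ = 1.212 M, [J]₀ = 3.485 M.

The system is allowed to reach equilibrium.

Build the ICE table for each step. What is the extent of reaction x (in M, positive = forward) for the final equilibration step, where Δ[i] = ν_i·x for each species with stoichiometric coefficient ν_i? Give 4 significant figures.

Q₀ = 6.822 vs Keq = 1.1390e-04 ⇒ Q>K, reverse
Step 1:
                   B          J
  init         1.212      3.485
  Δ            4.981     -3.321
  eq           6.193     0.1645
  solve Keq expr → x = -1.66; check Q = 1.1390e-04

x = -1.66 M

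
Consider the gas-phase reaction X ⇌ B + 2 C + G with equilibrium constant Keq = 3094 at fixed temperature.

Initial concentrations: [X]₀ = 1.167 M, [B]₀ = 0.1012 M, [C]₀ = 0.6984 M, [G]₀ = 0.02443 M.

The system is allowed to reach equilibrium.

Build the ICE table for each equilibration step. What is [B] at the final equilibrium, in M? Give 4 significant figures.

[B]_eq = 1.264 M

Q₀ = 0.001033 vs Keq = 3094 ⇒ Q<K, forward
Step 1:
                    X           B           C           G
  Initial       1.167      0.1012      0.6984     0.02443
  Change       -1.163       1.163       2.325       1.163
  Equil      0.004432       1.264       3.024       1.187
  solve Keq expr → x = 1.163; check Q = 3094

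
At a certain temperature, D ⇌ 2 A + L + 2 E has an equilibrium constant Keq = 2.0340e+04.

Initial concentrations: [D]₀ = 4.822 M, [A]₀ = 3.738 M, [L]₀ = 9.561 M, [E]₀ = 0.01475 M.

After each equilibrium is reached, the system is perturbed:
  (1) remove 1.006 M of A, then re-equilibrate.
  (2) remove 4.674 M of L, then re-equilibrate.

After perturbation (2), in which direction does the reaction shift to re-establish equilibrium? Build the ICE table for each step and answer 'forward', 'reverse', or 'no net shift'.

Q₀ = 0.006028 vs Keq = 2.0340e+04 ⇒ Q<K, forward
Step 1:
                    D           A           L           E
  I             4.822       3.738       9.561     0.01475
  C            -2.912       5.823       2.912       5.823
  E              1.91       9.561       12.47       5.838
  solve Keq expr → x = 2.912; check Q = 2.0340e+04
Then remove 1.006 M of A.
Step 2:
                    D           A           L           E
  I              1.91       8.555       12.47       5.838
  C           -0.1268      0.2537      0.1268      0.2537
  E             1.784       8.809        12.6       6.092
  solve Keq expr → x = 0.1268; check Q = 2.0340e+04
Then remove 4.674 M of L.
Step 3:
                    D           A           L           E
  I             1.784       8.809       7.925       6.092
  C           -0.2573      0.5147      0.2573      0.5147
  E             1.526       9.324       8.183       6.606
  solve Keq expr → x = 0.2573; check Q = 2.0340e+04

Direction: forward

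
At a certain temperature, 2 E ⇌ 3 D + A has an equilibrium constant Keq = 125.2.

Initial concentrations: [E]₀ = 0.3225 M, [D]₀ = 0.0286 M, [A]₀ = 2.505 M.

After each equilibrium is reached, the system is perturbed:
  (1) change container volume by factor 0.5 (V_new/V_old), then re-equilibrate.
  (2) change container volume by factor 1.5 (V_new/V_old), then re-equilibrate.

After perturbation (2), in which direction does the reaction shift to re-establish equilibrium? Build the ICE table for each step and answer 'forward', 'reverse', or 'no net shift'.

Q₀ = 5.6344e-04 vs Keq = 125.2 ⇒ Q<K, forward
Step 1:
                  E         D         A
  init       0.3225    0.0286     2.505
  Δ          -0.279    0.4186    0.1395
  eq        0.04346    0.4472     2.645
  solve Keq expr → x = 0.1395; check Q = 125.2
Then change container volume by factor 0.5 (V_new/V_old).
Step 2:
                  E         D         A
  init      0.08692    0.8943     5.289
  Δ         0.06065  -0.09098  -0.03033
  eq         0.1476    0.8033     5.259
  solve Keq expr → x = -0.03033; check Q = 125.2
Then change container volume by factor 1.5 (V_new/V_old).
Step 3:
                  E         D         A
  init      0.09838    0.5356     3.506
  Δ        -0.02551   0.03826   0.01275
  eq        0.07287    0.5738     3.519
  solve Keq expr → x = 0.01275; check Q = 125.2

Direction: forward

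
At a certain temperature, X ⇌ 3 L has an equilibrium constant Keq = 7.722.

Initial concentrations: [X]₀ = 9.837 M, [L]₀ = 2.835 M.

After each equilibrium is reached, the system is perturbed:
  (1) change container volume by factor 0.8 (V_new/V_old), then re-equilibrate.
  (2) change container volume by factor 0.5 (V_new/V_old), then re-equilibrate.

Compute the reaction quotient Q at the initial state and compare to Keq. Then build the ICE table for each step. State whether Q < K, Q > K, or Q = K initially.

Q₀ = 2.316 vs Keq = 7.722 ⇒ Q<K, forward
Step 1:
                   X          L
  I            9.837      2.835
  C          -0.4451      1.335
  E            9.392       4.17
  solve Keq expr → x = 0.4451; check Q = 7.722
Then change container volume by factor 0.8 (V_new/V_old).
Step 2:
                   X          L
  I            11.74      5.213
  C           0.2304    -0.6913
  E            11.97      4.521
  solve Keq expr → x = -0.2304; check Q = 7.722
Then change container volume by factor 0.5 (V_new/V_old).
Step 3:
                   X          L
  I            23.94      9.043
  C            1.087     -3.261
  E            25.03      5.782
  solve Keq expr → x = -1.087; check Q = 7.722

Q₀ = 2.316; Q < K (proceeds forward)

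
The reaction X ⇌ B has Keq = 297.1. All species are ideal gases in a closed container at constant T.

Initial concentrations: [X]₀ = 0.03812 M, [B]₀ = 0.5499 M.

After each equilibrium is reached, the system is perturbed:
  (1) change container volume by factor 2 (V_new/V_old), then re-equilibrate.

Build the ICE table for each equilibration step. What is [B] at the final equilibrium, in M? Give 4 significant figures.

Q₀ = 14.43 vs Keq = 297.1 ⇒ Q<K, forward
Step 1:
                  X         B
  Initial   0.03812    0.5499
  Change   -0.03615   0.03615
  Equil    0.001973     0.586
  solve Keq expr → x = 0.03615; check Q = 297.1
Then change container volume by factor 2 (V_new/V_old).
Step 2:
                  X         B
  Initial 9.8628e-04     0.293
  Change          0         0
  Equil   9.8628e-04     0.293
  solve Keq expr → x = 0; check Q = 297.1

[B]_eq = 0.293 M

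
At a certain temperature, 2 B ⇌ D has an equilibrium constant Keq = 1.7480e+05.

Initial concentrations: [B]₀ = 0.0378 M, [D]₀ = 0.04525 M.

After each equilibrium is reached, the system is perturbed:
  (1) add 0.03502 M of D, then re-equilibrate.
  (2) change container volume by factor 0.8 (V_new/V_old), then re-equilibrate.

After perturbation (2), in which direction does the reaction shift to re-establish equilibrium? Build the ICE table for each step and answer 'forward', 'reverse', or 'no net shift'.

Direction: forward

Q₀ = 31.67 vs Keq = 1.7480e+05 ⇒ Q<K, forward
Step 1:
                  B         D
  init       0.0378   0.04525
  Δ         -0.0372    0.0186
  eq      6.0437e-04   0.06385
  solve Keq expr → x = 0.0186; check Q = 1.7480e+05
Then add 0.03502 M of D.
Step 2:
                  B         D
  init    6.0437e-04   0.09887
  Δ       1.4742e-04 -7.3709e-05
  eq      7.5179e-04   0.09879
  solve Keq expr → x = -7.3709e-05; check Q = 1.7480e+05
Then change container volume by factor 0.8 (V_new/V_old).
Step 3:
                  B         D
  init    9.3973e-04    0.1235
  Δ       -9.9042e-05 4.9521e-05
  eq      8.4069e-04    0.1235
  solve Keq expr → x = 4.9521e-05; check Q = 1.7480e+05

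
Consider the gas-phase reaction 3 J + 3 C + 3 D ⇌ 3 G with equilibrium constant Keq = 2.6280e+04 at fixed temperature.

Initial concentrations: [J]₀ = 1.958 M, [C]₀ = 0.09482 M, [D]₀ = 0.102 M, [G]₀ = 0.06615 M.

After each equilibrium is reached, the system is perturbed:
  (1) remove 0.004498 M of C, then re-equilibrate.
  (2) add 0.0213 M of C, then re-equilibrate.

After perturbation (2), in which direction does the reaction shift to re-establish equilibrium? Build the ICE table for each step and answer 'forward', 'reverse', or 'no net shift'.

Q₀ = 42.62 vs Keq = 2.6280e+04 ⇒ Q<K, forward
Step 1:
                   J          C          D          G
  init         1.958    0.09482      0.102    0.06615
  Δ          -0.0525    -0.0525    -0.0525     0.0525
  eq           1.905    0.04232     0.0495     0.1187
  solve Keq expr → x = 0.0175; check Q = 2.6280e+04
Then remove 0.004498 M of C.
Step 2:
                   J          C          D          G
  init         1.905    0.03782     0.0495     0.1187
  Δ         0.002059   0.002059   0.002059  -0.002059
  eq           1.908    0.03988    0.05156     0.1166
  solve Keq expr → x = -6.8648e-04; check Q = 2.6280e+04
Then add 0.0213 M of C.
Step 3:
                   J          C          D          G
  init         1.908    0.06118    0.05156     0.1166
  Δ        -0.008959  -0.008959  -0.008959   0.008959
  eq           1.899    0.05222     0.0426     0.1256
  solve Keq expr → x = 0.002986; check Q = 2.6280e+04

Direction: forward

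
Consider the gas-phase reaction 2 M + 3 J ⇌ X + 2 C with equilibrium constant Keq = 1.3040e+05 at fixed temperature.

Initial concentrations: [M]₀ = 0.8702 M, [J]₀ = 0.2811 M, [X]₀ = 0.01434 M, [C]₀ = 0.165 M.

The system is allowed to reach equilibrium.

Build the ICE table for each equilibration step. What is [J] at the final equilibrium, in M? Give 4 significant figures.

[J]_eq = 0.005938 M

Q₀ = 0.02321 vs Keq = 1.3040e+05 ⇒ Q<K, forward
Step 1:
                  M         J         X         C
  Initial    0.8702    0.2811   0.01434     0.165
  Change    -0.1834   -0.2752   0.09172    0.1834
  Equil      0.6868  0.005938    0.1061    0.3484
  solve Keq expr → x = 0.09172; check Q = 1.3040e+05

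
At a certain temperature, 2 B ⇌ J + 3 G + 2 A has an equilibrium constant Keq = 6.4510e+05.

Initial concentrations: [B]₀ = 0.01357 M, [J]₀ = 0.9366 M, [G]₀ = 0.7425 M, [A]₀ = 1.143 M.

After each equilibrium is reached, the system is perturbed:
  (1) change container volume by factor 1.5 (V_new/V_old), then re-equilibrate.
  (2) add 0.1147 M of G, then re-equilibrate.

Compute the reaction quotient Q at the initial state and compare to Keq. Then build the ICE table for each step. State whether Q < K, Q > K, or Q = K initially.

Q₀ = 2720 vs Keq = 6.4510e+05 ⇒ Q<K, forward
Step 1:
                  B         J         G         A
  I         0.01357    0.9366    0.7425     1.143
  C        -0.01264  0.006321   0.01896   0.01264
  E       9.2837e-04    0.9429    0.7615     1.156
  solve Keq expr → x = 0.006321; check Q = 6.4510e+05
Then change container volume by factor 1.5 (V_new/V_old).
Step 2:
                  B         J         G         A
  I       6.1891e-04    0.6286    0.5076    0.7704
  C       -3.4326e-04 1.7163e-04 5.1489e-04 3.4326e-04
  E       2.7565e-04    0.6288    0.5082    0.7708
  solve Keq expr → x = 1.7163e-04; check Q = 6.4510e+05
Then add 0.1147 M of G.
Step 3:
                  B         J         G         A
  I       2.7565e-04    0.6288    0.6229    0.7708
  C       9.8218e-05 -4.9109e-05 -1.4733e-04 -9.8218e-05
  E       3.7387e-04    0.6287    0.6227    0.7707
  solve Keq expr → x = -4.9109e-05; check Q = 6.4510e+05

Q₀ = 2720; Q < K (proceeds forward)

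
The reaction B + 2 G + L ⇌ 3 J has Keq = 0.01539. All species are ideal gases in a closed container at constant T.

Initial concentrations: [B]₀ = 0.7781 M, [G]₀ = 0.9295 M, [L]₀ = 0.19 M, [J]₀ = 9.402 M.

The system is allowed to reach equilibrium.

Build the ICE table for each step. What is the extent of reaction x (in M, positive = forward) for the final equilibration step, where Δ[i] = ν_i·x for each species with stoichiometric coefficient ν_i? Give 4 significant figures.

Q₀ = 6507 vs Keq = 0.01539 ⇒ Q>K, reverse
Step 1:
                  B         G         L         J
  I          0.7781    0.9295      0.19     9.402
  C           2.558     5.116     2.558    -7.674
  E           3.336     6.046     2.748     1.728
  solve Keq expr → x = -2.558; check Q = 0.01539

x = -2.558 M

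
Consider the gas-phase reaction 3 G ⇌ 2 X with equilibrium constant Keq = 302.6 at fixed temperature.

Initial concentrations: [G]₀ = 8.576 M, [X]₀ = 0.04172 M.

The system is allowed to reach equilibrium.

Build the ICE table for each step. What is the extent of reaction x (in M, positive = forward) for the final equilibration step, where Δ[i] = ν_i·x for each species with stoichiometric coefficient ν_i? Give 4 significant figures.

x = 2.705 M

Q₀ = 2.7595e-06 vs Keq = 302.6 ⇒ Q<K, forward
Step 1:
                    G           X
  Initial       8.576     0.04172
  Change       -8.115        5.41
  Equil        0.4614       5.451
  solve Keq expr → x = 2.705; check Q = 302.6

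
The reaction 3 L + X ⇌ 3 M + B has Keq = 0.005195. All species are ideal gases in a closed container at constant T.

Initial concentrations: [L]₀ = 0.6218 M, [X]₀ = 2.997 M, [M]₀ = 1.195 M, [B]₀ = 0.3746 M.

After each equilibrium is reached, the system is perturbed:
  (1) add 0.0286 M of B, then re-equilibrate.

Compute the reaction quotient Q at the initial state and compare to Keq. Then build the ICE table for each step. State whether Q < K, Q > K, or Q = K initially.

Q₀ = 0.8872 vs Keq = 0.005195 ⇒ Q>K, reverse
Step 1:
                  L         X         M         B
  init       0.6218     2.997     1.195    0.3746
  Δ          0.6202    0.2067   -0.6202   -0.2067
  eq          1.242     3.204    0.5748    0.1679
  solve Keq expr → x = -0.2067; check Q = 0.005195
Then add 0.0286 M of B.
Step 2:
                  L         X         M         B
  init        1.242     3.204    0.5748    0.1965
  Δ         0.01653  0.005508  -0.01653 -0.005508
  eq          1.259     3.209    0.5583     0.191
  solve Keq expr → x = -0.005508; check Q = 0.005195

Q₀ = 0.8872; Q > K (proceeds reverse)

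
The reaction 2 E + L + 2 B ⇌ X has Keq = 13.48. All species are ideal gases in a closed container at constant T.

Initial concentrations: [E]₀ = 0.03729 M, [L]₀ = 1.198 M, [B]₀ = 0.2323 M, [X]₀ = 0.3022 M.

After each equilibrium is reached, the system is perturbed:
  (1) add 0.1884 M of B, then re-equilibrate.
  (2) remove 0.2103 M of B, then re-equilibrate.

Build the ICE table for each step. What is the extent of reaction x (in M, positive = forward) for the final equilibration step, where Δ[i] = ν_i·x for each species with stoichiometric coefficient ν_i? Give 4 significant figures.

Q₀ = 3362 vs Keq = 13.48 ⇒ Q>K, reverse
Step 1:
                  E         L         B         X
  init      0.03729     1.198    0.2323    0.3022
  Δ          0.2059     0.103    0.2059    -0.103
  eq         0.2432     1.301    0.4382    0.1992
  solve Keq expr → x = -0.103; check Q = 13.48
Then add 0.1884 M of B.
Step 2:
                  E         L         B         X
  init       0.2432     1.301    0.6266    0.1992
  Δ        -0.04701   -0.0235  -0.04701    0.0235
  eq         0.1962     1.277    0.5796    0.2227
  solve Keq expr → x = 0.0235; check Q = 13.48
Then remove 0.2103 M of B.
Step 3:
                  E         L         B         X
  init       0.1962     1.277    0.3693    0.2227
  Δ          0.0535   0.02675    0.0535  -0.02675
  eq         0.2497     1.304    0.4228     0.196
  solve Keq expr → x = -0.02675; check Q = 13.48

x = -0.02675 M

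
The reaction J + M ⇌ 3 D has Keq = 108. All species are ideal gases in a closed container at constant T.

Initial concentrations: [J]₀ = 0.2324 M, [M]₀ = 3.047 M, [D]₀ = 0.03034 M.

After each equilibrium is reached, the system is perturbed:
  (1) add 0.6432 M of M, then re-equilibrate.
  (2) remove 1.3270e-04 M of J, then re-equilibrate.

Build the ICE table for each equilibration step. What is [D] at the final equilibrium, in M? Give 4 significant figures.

[D]_eq = 0.7241 M

Q₀ = 3.9440e-05 vs Keq = 108 ⇒ Q<K, forward
Step 1:
                   J          M          D
  I           0.2324      3.047    0.03034
  C          -0.2312    -0.2312     0.6935
  E         0.001247      2.816     0.7238
  solve Keq expr → x = 0.2312; check Q = 108
Then add 0.6432 M of M.
Step 2:
                   J          M          D
  I         0.001247      3.459     0.7238
  C       -2.2889e-04 -2.2889e-04 6.8668e-04
  E         0.001018      3.459     0.7245
  solve Keq expr → x = 2.2889e-04; check Q = 108
Then remove 1.3270e-04 M of J.
Step 3:
                   J          M          D
  I       8.8528e-04      3.459     0.7245
  C       1.3101e-04 1.3101e-04 -3.9302e-04
  E         0.001016      3.459     0.7241
  solve Keq expr → x = -1.3101e-04; check Q = 108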